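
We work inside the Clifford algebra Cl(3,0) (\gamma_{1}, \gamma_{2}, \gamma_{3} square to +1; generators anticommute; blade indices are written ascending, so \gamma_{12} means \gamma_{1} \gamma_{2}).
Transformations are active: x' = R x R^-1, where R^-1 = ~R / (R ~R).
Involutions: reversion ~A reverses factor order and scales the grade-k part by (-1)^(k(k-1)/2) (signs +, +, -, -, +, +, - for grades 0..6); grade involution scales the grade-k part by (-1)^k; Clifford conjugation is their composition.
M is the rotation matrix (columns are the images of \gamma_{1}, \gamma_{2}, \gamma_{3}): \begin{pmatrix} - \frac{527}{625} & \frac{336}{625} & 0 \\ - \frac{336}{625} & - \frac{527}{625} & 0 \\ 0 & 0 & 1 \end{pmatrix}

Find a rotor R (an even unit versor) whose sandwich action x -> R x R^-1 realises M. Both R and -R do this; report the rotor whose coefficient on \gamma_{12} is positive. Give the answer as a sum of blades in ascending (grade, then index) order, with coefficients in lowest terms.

Method: write R = a + b12*\gamma_{12} + b13*\gamma_{13} + b23*\gamma_{23} with a^2 + b12^2 + b13^2 + b23^2 = 1 (so R^-1 = ~R). Expanding the columns R e_j ~R gives tr M = 4a^2 - 1 and, from the antisymmetric part, M21 - M12 = -4a*b12, M13 - M31 = 4a*b13, M32 - M23 = -4a*b23.
Here tr M = -\frac{429}{625}, so a^2 = (1 + tr M)/4 = \frac{49}{625} and a = ±\frac{7}{25}. Taking a = \frac{7}{25}: M21 - M12 = -\frac{672}{625}, M13 - M31 = 0, M32 - M23 = 0, giving b12 = \frac{24}{25}, b13 = 0, b23 = 0, i.e. R = \frac{7}{25} + \frac{24}{25} \gamma_{12}.
Its \gamma_{12} coefficient is already positive.
Answer: \frac{7}{25} + \frac{24}{25} \gamma_{12}. Uniqueness: Spin(3) -> SO(3) maps R and -R to the same rotation of trace -\frac{429}{625}; fixing the sign of the \gamma_{12} coefficient removes the ambiguity.


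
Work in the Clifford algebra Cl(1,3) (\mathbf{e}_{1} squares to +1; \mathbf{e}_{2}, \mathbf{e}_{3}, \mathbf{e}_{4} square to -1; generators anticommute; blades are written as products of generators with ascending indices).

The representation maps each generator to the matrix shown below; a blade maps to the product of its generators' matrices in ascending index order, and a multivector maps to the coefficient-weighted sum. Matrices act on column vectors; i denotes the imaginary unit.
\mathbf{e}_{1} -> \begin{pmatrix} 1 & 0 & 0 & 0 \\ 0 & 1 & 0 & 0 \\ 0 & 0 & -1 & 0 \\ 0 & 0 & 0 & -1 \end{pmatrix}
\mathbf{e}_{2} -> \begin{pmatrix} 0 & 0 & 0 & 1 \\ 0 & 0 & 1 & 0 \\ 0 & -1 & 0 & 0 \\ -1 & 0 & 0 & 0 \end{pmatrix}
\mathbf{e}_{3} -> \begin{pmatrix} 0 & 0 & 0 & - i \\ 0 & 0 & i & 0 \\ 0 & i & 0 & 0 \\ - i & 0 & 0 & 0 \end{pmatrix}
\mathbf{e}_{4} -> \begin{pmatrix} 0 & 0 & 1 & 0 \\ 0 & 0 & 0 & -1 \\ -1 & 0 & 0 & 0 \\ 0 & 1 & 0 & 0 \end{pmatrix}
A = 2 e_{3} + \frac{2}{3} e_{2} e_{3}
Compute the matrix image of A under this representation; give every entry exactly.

Bivector images (products of the table entries): rho(e_{2} e_{3}) = rho(\mathbf{e}_{2})rho(\mathbf{e}_{3}) = \begin{pmatrix} - i & 0 & 0 & 0 \\ 0 & i & 0 & 0 \\ 0 & 0 & - i & 0 \\ 0 & 0 & 0 & i \end{pmatrix}.
M = (2)*rho(e_{3}) + (\frac{2}{3})*rho(e_{2} e_{3}), summed entrywise:
Answer: \begin{pmatrix} - \frac{2 i}{3} & 0 & 0 & - 2 i \\ 0 & \frac{2 i}{3} & 2 i & 0 \\ 0 & 2 i & - \frac{2 i}{3} & 0 \\ - 2 i & 0 & 0 & \frac{2 i}{3} \end{pmatrix}


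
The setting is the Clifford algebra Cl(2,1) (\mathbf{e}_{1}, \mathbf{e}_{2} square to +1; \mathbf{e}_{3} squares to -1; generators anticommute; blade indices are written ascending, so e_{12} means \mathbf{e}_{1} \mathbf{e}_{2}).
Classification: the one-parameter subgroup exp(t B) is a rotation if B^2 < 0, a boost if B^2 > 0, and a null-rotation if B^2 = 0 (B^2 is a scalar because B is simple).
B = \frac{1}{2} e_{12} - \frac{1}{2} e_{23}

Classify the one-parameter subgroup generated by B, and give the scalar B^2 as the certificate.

B^2 term by term: the squares give (\frac{1}{2})^2*(e_{12})^2 + (-\frac{1}{2})^2*(e_{23})^2 = \frac{1}{4}*(-1) + \frac{1}{4}*(+1) = 0 (each basis 2-blade squares to minus the product of its generators' squares); cross terms between blades sharing an index anticommute and cancel. So B^2 = 0.
Answer: null-rotation, certificate B^2 = 0. Key observation: B^2 = 0 is a conjugation invariant, so its sign decides the class regardless of the surface form of B.


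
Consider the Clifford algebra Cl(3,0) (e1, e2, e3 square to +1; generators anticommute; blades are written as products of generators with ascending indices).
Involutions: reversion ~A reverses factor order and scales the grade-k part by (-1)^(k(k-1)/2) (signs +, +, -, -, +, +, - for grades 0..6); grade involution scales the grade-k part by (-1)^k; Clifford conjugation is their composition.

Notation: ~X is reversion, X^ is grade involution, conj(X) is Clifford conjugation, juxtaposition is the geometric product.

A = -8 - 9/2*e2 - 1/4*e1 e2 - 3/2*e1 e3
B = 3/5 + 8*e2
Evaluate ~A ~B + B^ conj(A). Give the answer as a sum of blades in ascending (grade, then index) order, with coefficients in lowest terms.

first term: -204/5 + 2*e1 - 667/10*e2 + 3/20*e1 e2 + 9/10*e1 e3 - 12*e1 e2 e3
second term: -204/5 + 2*e1 + 667/10*e2 + 3/20*e1 e2 + 9/10*e1 e3 + 12*e1 e2 e3
Answer: -408/5 + 4*e1 + 3/10*e1 e2 + 9/5*e1 e3


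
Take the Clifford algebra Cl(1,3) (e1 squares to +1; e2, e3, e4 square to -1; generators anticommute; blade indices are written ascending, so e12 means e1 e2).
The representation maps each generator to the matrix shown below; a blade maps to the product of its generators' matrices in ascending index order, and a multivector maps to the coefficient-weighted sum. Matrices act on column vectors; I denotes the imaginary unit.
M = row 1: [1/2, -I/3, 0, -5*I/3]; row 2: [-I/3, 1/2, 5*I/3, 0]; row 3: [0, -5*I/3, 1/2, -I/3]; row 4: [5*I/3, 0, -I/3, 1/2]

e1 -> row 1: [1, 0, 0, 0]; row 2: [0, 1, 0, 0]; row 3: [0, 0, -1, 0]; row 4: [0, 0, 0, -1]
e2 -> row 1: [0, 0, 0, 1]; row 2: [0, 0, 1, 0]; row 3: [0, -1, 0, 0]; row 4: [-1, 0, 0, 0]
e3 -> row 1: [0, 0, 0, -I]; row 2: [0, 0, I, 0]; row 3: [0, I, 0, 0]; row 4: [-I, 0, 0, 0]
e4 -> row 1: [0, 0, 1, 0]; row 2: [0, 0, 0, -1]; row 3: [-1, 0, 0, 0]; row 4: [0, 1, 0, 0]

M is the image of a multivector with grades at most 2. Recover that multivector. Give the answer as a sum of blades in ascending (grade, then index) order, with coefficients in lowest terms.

Method: the blade images are trace-orthogonal — tr(rho(e_A) rho(e_B)^-1) = 4 if A = B and 0 otherwise — and rho(e_A)^-1 = (e_A)^2 * rho(e_A) with (e_A)^2 = +1 or -1, so the coefficient of e_A in the preimage is (e_A)^2 * tr(M rho(e_A))/4.
Nonzero projections over blades of grade <= 2: 1: (1)^2 = +1, tr(M 1) = 2, coefficient 1/2; e13: (e13)^2 = +1, tr(M rho(e13)) = 20/3, coefficient 5/3; e34: (e34)^2 = -1, tr(M rho(e34)) = -4/3, coefficient 1/3. Every other blade of grade <= 2 projects to 0.
Answer: 1/2 + 5/3*e13 + 1/3*e34


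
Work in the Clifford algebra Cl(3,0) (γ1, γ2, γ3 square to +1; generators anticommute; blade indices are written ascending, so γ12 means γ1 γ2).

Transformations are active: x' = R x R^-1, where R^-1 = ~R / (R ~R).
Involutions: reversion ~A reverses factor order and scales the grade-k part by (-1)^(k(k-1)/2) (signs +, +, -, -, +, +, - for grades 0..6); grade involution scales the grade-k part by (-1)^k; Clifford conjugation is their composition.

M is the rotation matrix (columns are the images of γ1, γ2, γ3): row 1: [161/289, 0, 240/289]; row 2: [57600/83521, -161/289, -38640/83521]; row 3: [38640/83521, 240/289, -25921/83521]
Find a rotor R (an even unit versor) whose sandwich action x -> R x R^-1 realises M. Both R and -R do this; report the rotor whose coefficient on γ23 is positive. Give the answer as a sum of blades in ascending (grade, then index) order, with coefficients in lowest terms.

Method: write R = a + b12*γ12 + b13*γ13 + b23*γ23 with a^2 + b12^2 + b13^2 + b23^2 = 1 (so R^-1 = ~R). Expanding the columns R e_j ~R gives tr M = 4a^2 - 1 and, from the antisymmetric part, M21 - M12 = -4a*b12, M13 - M31 = 4a*b13, M32 - M23 = -4a*b23.
Here tr M = -25921/83521, so a^2 = (1 + tr M)/4 = 14400/83521 and a = ±120/289. Taking a = 120/289: M21 - M12 = 57600/83521, M13 - M31 = 30720/83521, M32 - M23 = 108000/83521, giving b12 = -120/289, b13 = 64/289, b23 = -225/289, i.e. R = 120/289 - 120/289*γ12 + 64/289*γ13 - 225/289*γ23.
Its γ23 coefficient is negative, so report the other preimage -R.
Answer: -120/289 + 120/289*γ12 - 64/289*γ13 + 225/289*γ23. Note: both R and -R realise this M (trace -25921/83521); the covering map identifies them, and the γ23-coefficient sign is the tie-breaker.


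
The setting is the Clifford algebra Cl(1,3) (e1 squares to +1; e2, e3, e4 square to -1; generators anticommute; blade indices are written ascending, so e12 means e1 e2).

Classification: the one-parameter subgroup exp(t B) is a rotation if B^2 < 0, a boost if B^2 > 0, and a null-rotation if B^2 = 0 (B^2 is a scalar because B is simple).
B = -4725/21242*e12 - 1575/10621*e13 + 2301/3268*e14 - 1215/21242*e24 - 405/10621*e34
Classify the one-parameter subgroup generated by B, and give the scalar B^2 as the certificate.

B^2 term by term: the squares give (-4725/21242)^2*(e12)^2 + (-1575/10621)^2*(e13)^2 + (2301/3268)^2*(e14)^2 + (-1215/21242)^2*(e24)^2 + (-405/10621)^2*(e34)^2 = 22325625/451222564*(+1) + 2480625/112805641*(+1) + 5294601/10679824*(+1) + 1476225/451222564*(-1) + 164025/112805641*(-1) = 9/16 (each basis 2-blade squares to minus the product of its generators' squares); cross terms between blades sharing an index anticommute and cancel; the commuting (index-disjoint) pairs give grade-4 terms 2*c*c'*(blade product), which cancel blade by blade — e1234: 1913625/112805641 - 1913625/112805641 = 0 — confirming B is simple. So B^2 = 9/16.
Answer: boost, certificate B^2 = 9/16. Why this suffices: the scalar 9/16 survives any versor conjugation, so its sign alone determines the class however B is presented.


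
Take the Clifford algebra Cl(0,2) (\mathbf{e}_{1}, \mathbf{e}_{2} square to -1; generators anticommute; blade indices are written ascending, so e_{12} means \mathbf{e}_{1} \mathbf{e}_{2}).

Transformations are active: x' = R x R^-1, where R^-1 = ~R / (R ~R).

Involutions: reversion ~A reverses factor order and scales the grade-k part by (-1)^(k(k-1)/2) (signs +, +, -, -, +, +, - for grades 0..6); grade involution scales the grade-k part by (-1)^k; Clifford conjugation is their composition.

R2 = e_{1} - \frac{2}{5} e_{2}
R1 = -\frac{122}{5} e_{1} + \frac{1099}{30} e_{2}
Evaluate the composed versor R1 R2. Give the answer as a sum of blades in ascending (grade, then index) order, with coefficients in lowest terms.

Distribute over the terms of R1 (each basis-blade product reordered to ascending indices, repeated generators contracted through their squares):
(-\frac{122}{5} e_{1}) R2 = \frac{122}{5} + \frac{244}{25} e_{12}
(\frac{1099}{30} e_{2}) R2 = \frac{1099}{75} - \frac{1099}{30} e_{12}
Summing the partial products and collecting blades:
Answer: \frac{2929}{75} - \frac{4031}{150} e_{12}


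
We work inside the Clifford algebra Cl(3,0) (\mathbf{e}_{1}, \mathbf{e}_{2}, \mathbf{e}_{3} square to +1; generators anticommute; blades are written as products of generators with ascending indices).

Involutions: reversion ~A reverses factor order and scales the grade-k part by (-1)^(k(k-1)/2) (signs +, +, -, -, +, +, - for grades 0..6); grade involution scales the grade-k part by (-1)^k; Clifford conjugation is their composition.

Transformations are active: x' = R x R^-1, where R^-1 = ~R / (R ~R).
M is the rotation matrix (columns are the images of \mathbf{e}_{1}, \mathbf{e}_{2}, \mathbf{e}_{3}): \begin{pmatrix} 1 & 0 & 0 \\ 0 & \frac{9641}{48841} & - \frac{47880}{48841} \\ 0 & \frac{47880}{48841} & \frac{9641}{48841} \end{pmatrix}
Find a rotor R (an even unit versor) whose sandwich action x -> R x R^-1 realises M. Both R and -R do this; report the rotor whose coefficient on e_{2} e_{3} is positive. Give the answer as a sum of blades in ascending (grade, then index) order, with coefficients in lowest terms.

Method: write R = a + b12*e_{1} e_{2} + b13*e_{1} e_{3} + b23*e_{2} e_{3} with a^2 + b12^2 + b13^2 + b23^2 = 1 (so R^-1 = ~R). Expanding the columns R e_j ~R gives tr M = 4a^2 - 1 and, from the antisymmetric part, M21 - M12 = -4a*b12, M13 - M31 = 4a*b13, M32 - M23 = -4a*b23.
Here tr M = \frac{68123}{48841}, so a^2 = (1 + tr M)/4 = \frac{29241}{48841} and a = ±\frac{171}{221}. Taking a = \frac{171}{221}: M21 - M12 = 0, M13 - M31 = 0, M32 - M23 = \frac{95760}{48841}, giving b12 = 0, b13 = 0, b23 = -\frac{140}{221}, i.e. R = \frac{171}{221} - \frac{140}{221} e_{2} e_{3}.
Its e_{2} e_{3} coefficient is negative, so report the other preimage -R.
Answer: -\frac{171}{221} + \frac{140}{221} e_{2} e_{3}. Recall the cover is two-to-one: with M of trace \frac{68123}{48841}, both preimages act alike, and the stated e_{2} e_{3} sign chooses the sheet.


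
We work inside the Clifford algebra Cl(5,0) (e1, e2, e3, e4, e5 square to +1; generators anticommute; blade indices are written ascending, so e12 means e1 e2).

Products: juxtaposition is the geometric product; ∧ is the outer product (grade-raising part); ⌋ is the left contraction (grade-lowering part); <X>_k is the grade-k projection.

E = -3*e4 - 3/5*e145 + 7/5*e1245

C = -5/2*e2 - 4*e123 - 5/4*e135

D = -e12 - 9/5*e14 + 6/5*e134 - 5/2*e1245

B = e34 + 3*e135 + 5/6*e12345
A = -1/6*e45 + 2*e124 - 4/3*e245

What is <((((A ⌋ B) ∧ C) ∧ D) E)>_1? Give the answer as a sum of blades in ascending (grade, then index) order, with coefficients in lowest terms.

step 1: -10/9*e13 + 5/3*e35 + 5/36*e123
step 2: -25/9*e123 - 25/6*e235
step 3: 15/2*e12345
step 4: 21/2*e3 + 9/2*e23 + 45/2*e1235
step 5: 21/2*e3
Answer: 21/2*e3


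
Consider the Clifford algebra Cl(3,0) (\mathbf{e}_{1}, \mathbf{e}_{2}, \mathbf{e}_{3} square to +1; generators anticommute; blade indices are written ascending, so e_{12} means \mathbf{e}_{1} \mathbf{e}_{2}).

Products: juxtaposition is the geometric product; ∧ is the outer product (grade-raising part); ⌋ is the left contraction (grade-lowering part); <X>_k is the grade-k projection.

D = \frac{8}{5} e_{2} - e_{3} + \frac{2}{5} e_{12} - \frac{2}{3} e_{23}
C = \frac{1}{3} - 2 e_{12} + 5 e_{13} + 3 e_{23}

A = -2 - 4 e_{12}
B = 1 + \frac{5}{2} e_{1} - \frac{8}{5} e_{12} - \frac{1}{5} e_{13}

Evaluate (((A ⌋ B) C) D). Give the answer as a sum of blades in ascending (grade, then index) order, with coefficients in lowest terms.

step 1: -\frac{42}{5} - 5 e_{1} + \frac{16}{5} e_{12} + \frac{2}{5} e_{13}
step 2: \frac{8}{5} - \frac{5}{3} e_{1} + 10 e_{2} - 25 e_{3} + \frac{50}{3} e_{12} - \frac{484}{15} e_{13} - 42 e_{23} - 15 e_{123}
step 3: \frac{19}{3} + \frac{674}{15} e_{1} + \frac{2042}{75} e_{2} + \frac{974}{15} e_{3} - \frac{1921}{225} e_{12} + \frac{1411}{45} e_{13} + \frac{1202}{75} e_{23} + \frac{5866}{225} e_{123}
Answer: \frac{19}{3} + \frac{674}{15} e_{1} + \frac{2042}{75} e_{2} + \frac{974}{15} e_{3} - \frac{1921}{225} e_{12} + \frac{1411}{45} e_{13} + \frac{1202}{75} e_{23} + \frac{5866}{225} e_{123}


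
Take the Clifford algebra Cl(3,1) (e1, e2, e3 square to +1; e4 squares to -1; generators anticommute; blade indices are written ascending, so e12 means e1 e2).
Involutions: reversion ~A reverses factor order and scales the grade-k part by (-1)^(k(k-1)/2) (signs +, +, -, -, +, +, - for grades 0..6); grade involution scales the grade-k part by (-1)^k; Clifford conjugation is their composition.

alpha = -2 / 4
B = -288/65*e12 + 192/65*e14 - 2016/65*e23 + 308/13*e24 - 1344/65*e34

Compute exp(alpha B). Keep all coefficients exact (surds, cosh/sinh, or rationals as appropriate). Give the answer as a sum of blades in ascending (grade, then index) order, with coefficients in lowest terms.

B^2 term by term: the squares give (-288/65)^2*(e12)^2 + (192/65)^2*(e14)^2 + (-2016/65)^2*(e23)^2 + (308/13)^2*(e24)^2 + (-1344/65)^2*(e34)^2 = 82944/4225*(-1) + 36864/4225*(+1) + 4064256/4225*(-1) + 94864/169*(+1) + 1806336/4225*(+1) = 16 (each basis 2-blade squares to minus the product of its generators' squares); cross terms between blades sharing an index anticommute and cancel; the commuting (index-disjoint) pairs give grade-4 terms 2*c*c'*(blade product), which cancel blade by blade — e1234: 774144/4225 - 774144/4225 = 0 — confirming B is simple. So B^2 = 16.
B^2 = 16 — the positive square puts this in the hyperbolic regime; l = 4, alpha*l = -2, so exp(alpha B) = cosh(-2) + (sinh(-2)/4)*B = cosh(2) + (-sinh(2)/4)*B.
Answer: cosh(2) + 72*sinh(2)/65*e12 - 48*sinh(2)/65*e14 + 504*sinh(2)/65*e23 - 77*sinh(2)/13*e24 + 336*sinh(2)/65*e34


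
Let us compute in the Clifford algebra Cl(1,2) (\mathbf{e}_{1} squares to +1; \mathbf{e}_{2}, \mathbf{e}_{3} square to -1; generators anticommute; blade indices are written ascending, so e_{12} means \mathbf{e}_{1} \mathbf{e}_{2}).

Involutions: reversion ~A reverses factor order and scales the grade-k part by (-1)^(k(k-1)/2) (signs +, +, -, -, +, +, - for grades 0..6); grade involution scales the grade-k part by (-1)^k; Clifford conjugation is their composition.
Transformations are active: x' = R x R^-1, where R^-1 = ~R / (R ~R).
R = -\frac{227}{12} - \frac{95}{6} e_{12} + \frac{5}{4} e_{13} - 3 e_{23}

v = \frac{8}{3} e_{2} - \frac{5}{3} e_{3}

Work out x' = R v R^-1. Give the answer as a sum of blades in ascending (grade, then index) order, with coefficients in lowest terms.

~R = -\frac{227}{12} + \frac{95}{6} e_{12} - \frac{5}{4} e_{13} + 3 e_{23}, and R ~R = \frac{1375}{12}, so R^-1 = ~R / (\frac{1375}{12}).
R v = \frac{1595}{36} e_{1} - \frac{499}{9} e_{2} + \frac{847}{36} e_{3} + \frac{415}{18} e_{123}
Answer: -\frac{78389}{4950} e_{1} + \frac{18161}{1125} e_{2} + \frac{2227}{8250} e_{3}


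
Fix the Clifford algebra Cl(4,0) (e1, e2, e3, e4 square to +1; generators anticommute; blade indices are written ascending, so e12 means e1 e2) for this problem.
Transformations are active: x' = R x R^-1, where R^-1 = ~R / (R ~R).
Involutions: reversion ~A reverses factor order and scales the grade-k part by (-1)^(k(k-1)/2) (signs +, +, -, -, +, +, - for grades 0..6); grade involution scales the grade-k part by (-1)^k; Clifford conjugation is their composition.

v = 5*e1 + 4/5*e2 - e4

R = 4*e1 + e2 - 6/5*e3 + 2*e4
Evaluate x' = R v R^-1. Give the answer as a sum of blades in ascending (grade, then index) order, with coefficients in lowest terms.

~R = 4*e1 + e2 - 6/5*e3 + 2*e4, and R ~R = 561/25, so R^-1 = ~R / (561/25).
R v = 94/5 - 9/5*e12 + 6*e13 - 14*e14 + 24/25*e23 - 13/5*e24 + 6/5*e34
Answer: 955/561*e1 + 2456/2805*e2 - 376/187*e3 + 2441/561*e4


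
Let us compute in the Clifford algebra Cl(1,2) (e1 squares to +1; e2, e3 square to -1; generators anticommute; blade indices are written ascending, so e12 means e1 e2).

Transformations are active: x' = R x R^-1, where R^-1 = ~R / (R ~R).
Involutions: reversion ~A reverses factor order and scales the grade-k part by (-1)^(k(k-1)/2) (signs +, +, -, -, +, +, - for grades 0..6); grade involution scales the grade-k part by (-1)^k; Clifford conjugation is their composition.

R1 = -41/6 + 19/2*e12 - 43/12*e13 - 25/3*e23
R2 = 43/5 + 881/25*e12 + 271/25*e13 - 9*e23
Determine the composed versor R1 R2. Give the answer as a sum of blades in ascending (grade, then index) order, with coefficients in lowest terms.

Distribute over the terms of R1 (each basis-blade product reordered to ascending indices, repeated generators contracted through their squares):
(-41/6) R2 = -1763/30 - 36121/150*e12 - 11111/150*e13 + 123/2*e23
(19/2*e12) R2 = 16739/50 + 817/10*e12 + 171/2*e13 - 5149/50*e23
(-43/12*e13) R2 = -11653/300 + 129/4*e12 - 1849/60*e13 - 37883/300*e23
(-25/3*e23) R2 = -75 + 271/3*e12 - 881/3*e13 - 215/3*e23
Summing the partial products and collecting blades:
Answer: 16217/100 - 10957/300*e12 - 93917/300*e13 - 71827/300*e23


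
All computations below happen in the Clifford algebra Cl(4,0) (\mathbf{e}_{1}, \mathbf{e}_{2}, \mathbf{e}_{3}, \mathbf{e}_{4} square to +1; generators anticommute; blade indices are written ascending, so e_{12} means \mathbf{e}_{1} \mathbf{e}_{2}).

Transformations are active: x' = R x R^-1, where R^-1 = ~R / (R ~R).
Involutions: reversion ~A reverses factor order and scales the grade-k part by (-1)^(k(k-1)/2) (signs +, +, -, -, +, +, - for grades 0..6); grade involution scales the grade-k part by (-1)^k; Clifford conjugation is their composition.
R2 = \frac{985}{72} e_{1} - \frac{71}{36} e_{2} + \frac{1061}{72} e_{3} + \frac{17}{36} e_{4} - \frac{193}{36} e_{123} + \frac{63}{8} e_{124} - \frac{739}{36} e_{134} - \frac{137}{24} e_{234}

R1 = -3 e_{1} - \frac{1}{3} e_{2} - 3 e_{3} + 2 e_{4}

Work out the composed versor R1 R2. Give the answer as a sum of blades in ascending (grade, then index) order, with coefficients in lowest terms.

Distribute over the terms of R1 (each basis-blade product reordered to ascending indices, repeated generators contracted through their squares):
(-3 e_{1}) R2 = -\frac{985}{24} + \frac{71}{12} e_{12} - \frac{1061}{24} e_{13} - \frac{17}{12} e_{14} + \frac{193}{12} e_{23} - \frac{189}{8} e_{24} + \frac{739}{12} e_{34} + \frac{137}{8} e_{1234}
(-\frac{1}{3} e_{2}) R2 = \frac{71}{108} + \frac{985}{216} e_{12} - \frac{193}{108} e_{13} + \frac{21}{8} e_{14} - \frac{1061}{216} e_{23} - \frac{17}{108} e_{24} + \frac{137}{72} e_{34} - \frac{739}{108} e_{1234}
(-3 e_{3}) R2 = -\frac{1061}{24} + \frac{193}{12} e_{12} + \frac{985}{24} e_{13} - \frac{739}{12} e_{14} - \frac{71}{12} e_{23} - \frac{137}{8} e_{24} - \frac{17}{12} e_{34} - \frac{189}{8} e_{1234}
(2 e_{4}) R2 = \frac{17}{18} + \frac{63}{4} e_{12} - \frac{739}{18} e_{13} - \frac{985}{36} e_{14} - \frac{137}{12} e_{23} + \frac{71}{18} e_{24} - \frac{1061}{36} e_{34} + \frac{193}{18} e_{1234}
Summing the partial products and collecting blades:
Answer: -\frac{4517}{54} + \frac{9139}{216} e_{12} - \frac{4969}{108} e_{13} - \frac{6317}{72} e_{14} - \frac{1331}{216} e_{23} - \frac{998}{27} e_{24} + \frac{2347}{72} e_{34} - \frac{283}{108} e_{1234}


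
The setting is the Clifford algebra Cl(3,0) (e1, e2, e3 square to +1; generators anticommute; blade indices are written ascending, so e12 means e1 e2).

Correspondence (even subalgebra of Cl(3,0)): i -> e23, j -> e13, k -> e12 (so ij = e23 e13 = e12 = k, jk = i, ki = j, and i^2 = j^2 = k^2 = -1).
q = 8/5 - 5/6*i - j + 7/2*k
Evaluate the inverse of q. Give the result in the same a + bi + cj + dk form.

In blades: q = 8/5 + 7/2*e12 - e13 - 5/6*e23.
With qbar = 8/5 - 7/2*e12 + e13 + 5/6*e23 (scalar fixed, mapped units negated), q qbar = 7427/450 (the sum of squared coefficients), so q^-1 = qbar / (7427/450) = 720/7427 - 225/1061*e12 + 450/7427*e13 + 375/7427*e23; translating back:
Answer: 720/7427 + 375/7427*i + 450/7427*j - 225/1061*k


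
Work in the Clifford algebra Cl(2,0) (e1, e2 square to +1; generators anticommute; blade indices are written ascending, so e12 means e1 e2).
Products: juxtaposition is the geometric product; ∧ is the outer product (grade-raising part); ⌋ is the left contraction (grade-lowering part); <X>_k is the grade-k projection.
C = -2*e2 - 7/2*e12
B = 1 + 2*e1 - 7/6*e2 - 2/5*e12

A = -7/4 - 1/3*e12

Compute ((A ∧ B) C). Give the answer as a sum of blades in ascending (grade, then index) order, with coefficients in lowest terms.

step 1: -7/4 - 7/2*e1 + 49/24*e2 + 11/30*e12
step 2: -14/5 + 513/80*e1 + 63/4*e2 + 105/8*e12
Answer: -14/5 + 513/80*e1 + 63/4*e2 + 105/8*e12


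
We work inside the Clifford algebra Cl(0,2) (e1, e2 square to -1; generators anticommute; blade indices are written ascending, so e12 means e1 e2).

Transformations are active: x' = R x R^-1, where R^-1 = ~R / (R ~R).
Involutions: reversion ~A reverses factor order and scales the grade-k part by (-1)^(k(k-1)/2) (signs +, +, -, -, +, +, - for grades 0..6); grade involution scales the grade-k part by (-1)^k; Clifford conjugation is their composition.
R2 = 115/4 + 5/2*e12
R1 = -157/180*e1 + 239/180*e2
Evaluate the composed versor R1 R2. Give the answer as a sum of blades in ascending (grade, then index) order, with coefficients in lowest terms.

Distribute over the terms of R1 (each basis-blade product reordered to ascending indices, repeated generators contracted through their squares):
(-157/180*e1) R2 = -3611/144*e1 + 157/72*e2
(239/180*e2) R2 = 239/72*e1 + 5497/144*e2
Summing the partial products and collecting blades:
Answer: -3133/144*e1 + 1937/48*e2


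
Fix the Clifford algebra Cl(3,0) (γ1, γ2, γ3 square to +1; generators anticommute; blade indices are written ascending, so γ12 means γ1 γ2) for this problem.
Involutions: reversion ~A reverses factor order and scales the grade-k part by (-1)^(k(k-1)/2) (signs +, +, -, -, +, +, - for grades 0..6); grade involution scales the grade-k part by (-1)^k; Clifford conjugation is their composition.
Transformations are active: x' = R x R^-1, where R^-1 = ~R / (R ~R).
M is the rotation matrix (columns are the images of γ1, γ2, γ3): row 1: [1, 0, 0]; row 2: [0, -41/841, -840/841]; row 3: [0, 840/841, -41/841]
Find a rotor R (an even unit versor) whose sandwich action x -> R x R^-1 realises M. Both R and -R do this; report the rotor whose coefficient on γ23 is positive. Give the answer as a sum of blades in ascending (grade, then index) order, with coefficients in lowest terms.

Method: write R = a + b12*γ12 + b13*γ13 + b23*γ23 with a^2 + b12^2 + b13^2 + b23^2 = 1 (so R^-1 = ~R). Expanding the columns R e_j ~R gives tr M = 4a^2 - 1 and, from the antisymmetric part, M21 - M12 = -4a*b12, M13 - M31 = 4a*b13, M32 - M23 = -4a*b23.
Here tr M = 759/841, so a^2 = (1 + tr M)/4 = 400/841 and a = ±20/29. Taking a = 20/29: M21 - M12 = 0, M13 - M31 = 0, M32 - M23 = 1680/841, giving b12 = 0, b13 = 0, b23 = -21/29, i.e. R = 20/29 - 21/29*γ23.
Its γ23 coefficient is negative, so report the other preimage -R.
Answer: -20/29 + 21/29*γ23. Why the constraint matters: R and -R act identically through the sandwich — M has trace 759/841 either way — so only the sign condition on γ23 picks one of the two preimages.


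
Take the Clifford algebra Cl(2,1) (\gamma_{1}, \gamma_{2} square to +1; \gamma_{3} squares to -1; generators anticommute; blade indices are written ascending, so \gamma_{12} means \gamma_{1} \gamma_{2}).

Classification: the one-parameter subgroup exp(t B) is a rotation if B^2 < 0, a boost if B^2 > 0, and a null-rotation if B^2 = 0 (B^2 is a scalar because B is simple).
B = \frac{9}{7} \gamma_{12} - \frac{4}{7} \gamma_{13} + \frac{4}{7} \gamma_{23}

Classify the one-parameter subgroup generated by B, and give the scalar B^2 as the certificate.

B^2 term by term: the squares give (\frac{9}{7})^2*(\gamma_{12})^2 + (-\frac{4}{7})^2*(\gamma_{13})^2 + (\frac{4}{7})^2*(\gamma_{23})^2 = \frac{81}{49}*(-1) + \frac{16}{49}*(+1) + \frac{16}{49}*(+1) = -1 (each basis 2-blade squares to minus the product of its generators' squares); cross terms between blades sharing an index anticommute and cancel. So B^2 = -1.
Answer: rotation, certificate B^2 = -1. B^2 = -1 is basis-independent, so its sign is the whole story.


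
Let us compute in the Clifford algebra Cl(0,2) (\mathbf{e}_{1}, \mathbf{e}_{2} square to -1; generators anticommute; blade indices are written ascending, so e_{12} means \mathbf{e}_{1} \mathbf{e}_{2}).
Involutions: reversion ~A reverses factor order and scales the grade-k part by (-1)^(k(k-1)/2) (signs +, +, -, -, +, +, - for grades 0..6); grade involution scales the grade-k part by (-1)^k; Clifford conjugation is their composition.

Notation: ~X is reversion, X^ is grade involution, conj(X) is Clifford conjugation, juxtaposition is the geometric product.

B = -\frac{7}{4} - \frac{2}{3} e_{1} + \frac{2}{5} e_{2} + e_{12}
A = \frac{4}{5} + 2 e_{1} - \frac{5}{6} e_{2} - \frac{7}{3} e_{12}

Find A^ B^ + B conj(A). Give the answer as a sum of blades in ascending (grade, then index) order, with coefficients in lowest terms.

first term: \frac{13}{5} + \frac{59}{15} e_{1} - \frac{2401}{1800} e_{2} + \frac{923}{180} e_{12}
second term: -\frac{27}{5} + \frac{46}{15} e_{1} - \frac{2849}{1800} e_{2} - \frac{547}{180} e_{12}
Answer: -\frac{14}{5} + 7 e_{1} - \frac{35}{12} e_{2} + \frac{94}{45} e_{12}


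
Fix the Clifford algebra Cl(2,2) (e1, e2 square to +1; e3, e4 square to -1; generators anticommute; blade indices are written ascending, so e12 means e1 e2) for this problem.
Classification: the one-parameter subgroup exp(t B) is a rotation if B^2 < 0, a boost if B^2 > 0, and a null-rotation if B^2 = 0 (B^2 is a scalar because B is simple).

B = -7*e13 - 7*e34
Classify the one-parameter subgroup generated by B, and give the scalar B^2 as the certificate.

B^2 term by term: the squares give (-7)^2*(e13)^2 + (-7)^2*(e34)^2 = 49*(+1) + 49*(-1) = 0 (each basis 2-blade squares to minus the product of its generators' squares); cross terms between blades sharing an index anticommute and cancel. So B^2 = 0.
Answer: null-rotation, certificate B^2 = 0. B^2 = 0 is basis-independent, so its sign is the whole story.


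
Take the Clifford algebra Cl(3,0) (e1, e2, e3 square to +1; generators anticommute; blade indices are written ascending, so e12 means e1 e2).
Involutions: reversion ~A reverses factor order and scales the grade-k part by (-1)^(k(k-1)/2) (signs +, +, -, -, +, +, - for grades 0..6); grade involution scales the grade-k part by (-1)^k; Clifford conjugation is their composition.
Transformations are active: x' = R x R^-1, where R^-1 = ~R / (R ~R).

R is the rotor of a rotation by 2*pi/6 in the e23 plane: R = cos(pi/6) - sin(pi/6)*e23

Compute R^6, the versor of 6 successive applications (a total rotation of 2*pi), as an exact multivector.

Rotor phase runs at HALF the rotation angle; powers of one rotor simply add phase, so after 6 steps in e23 the phase is 6*pi/6 = pi and R^6 = cos(pi) - sin(pi)*e23.
cos(pi) = -1 and sin(pi) = 0, so R^6 = -1. The total rotation 2*pi is 1 full turn, so every vector returns to itself, yet the rotor is -1, on the OTHER sheet of the double cover (an odd number of 2*pi turns).
Answer: -1


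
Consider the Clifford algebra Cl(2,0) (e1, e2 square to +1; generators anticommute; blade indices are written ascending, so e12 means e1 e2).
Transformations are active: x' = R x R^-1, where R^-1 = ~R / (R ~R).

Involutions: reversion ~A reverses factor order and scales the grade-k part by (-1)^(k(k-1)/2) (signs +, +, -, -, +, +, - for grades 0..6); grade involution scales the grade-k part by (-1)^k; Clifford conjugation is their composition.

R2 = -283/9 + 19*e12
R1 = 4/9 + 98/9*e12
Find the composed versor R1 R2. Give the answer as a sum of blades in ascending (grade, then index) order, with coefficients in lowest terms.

Distribute over the terms of R1 (each basis-blade product reordered to ascending indices, repeated generators contracted through their squares):
(4/9) R2 = -1132/81 + 76/9*e12
(98/9*e12) R2 = -1862/9 - 27734/81*e12
Summing the partial products and collecting blades:
Answer: -17890/81 - 27050/81*e12


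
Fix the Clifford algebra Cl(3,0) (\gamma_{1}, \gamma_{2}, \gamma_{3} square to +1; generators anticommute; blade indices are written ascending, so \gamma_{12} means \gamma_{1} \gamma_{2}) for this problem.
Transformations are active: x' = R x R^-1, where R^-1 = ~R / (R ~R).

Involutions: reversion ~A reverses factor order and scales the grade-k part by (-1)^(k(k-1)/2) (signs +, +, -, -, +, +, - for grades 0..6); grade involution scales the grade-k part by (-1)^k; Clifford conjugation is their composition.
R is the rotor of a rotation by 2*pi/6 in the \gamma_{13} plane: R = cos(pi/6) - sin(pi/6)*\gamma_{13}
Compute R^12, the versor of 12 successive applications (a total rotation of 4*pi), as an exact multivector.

Half-angle bookkeeping: 12 applications in \gamma_{13} add up to rotor phase 12*pi/6 = 2 \pi, so R^12 = cos(2 \pi) - sin(2 \pi)*\gamma_{13}.
cos(2 \pi) = 1 and sin(2 \pi) = 0, so R^12 = 1. The total rotation 4*pi is 2 full turns, so every vector returns to itself, yet the rotor is +1, back on the identity sheet (an even number of 2*pi turns).
Answer: 1


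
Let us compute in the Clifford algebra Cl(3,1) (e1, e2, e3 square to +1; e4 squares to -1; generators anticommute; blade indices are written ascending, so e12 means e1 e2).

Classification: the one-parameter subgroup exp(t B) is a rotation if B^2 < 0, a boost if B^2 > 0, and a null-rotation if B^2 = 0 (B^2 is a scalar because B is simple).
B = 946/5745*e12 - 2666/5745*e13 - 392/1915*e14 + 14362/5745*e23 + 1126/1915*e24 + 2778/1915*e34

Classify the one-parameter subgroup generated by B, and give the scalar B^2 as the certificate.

B^2 term by term: the squares give (946/5745)^2*(e12)^2 + (-2666/5745)^2*(e13)^2 + (-392/1915)^2*(e14)^2 + (14362/5745)^2*(e23)^2 + (1126/1915)^2*(e24)^2 + (2778/1915)^2*(e34)^2 = 894916/33005025*(-1) + 7107556/33005025*(-1) + 153664/3667225*(+1) + 206267044/33005025*(-1) + 1267876/3667225*(+1) + 7717284/3667225*(+1) = -4 (each basis 2-blade squares to minus the product of its generators' squares); cross terms between blades sharing an index anticommute and cancel; the commuting (index-disjoint) pairs give grade-4 terms 2*c*c'*(blade product), which cancel blade by blade — e1234: 1751992/3667225 + 6003832/11001675 - 11259808/11001675 = 0 — confirming B is simple. So B^2 = -4.
Answer: rotation, certificate B^2 = -4. Key observation: B^2 = -4 is a conjugation invariant, so its sign decides the class regardless of the surface form of B.


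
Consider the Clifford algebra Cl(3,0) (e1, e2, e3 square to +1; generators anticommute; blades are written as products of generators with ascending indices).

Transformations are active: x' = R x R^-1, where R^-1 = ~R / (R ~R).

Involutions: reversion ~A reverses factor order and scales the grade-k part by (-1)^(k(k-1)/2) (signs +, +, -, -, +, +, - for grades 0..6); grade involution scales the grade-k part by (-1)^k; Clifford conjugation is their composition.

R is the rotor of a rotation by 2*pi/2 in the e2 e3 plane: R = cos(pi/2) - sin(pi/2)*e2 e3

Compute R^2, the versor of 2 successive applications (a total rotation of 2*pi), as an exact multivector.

Because a rotor carries half the rotation angle, composing 2 copies of this e2 e3-plane rotor multiplies the phase: 2*(pi/2) = pi, hence R^2 = cos(pi) - sin(pi)*e2 e3.
cos(pi) = -1 and sin(pi) = 0, so R^2 = -1. The total rotation 2*pi is 1 full turn, so every vector returns to itself, yet the rotor is -1, on the OTHER sheet of the double cover (an odd number of 2*pi turns).
Answer: -1


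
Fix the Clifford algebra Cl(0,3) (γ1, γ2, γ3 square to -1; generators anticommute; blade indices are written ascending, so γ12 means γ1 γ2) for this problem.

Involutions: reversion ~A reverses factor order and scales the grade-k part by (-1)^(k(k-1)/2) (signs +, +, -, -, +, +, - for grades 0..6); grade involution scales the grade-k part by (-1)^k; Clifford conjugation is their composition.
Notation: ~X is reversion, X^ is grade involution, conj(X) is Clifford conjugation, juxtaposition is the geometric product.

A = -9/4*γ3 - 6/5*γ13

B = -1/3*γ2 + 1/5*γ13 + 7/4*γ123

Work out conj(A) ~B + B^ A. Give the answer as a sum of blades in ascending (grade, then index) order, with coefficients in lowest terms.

first term: 6/25 - 9/20*γ1 - 21/10*γ2 + 63/16*γ12 + 3/4*γ23 + 2/5*γ123
second term: 6/25 + 9/20*γ1 + 21/10*γ2 - 63/16*γ12 - 3/4*γ23 + 2/5*γ123
Answer: 12/25 + 4/5*γ123


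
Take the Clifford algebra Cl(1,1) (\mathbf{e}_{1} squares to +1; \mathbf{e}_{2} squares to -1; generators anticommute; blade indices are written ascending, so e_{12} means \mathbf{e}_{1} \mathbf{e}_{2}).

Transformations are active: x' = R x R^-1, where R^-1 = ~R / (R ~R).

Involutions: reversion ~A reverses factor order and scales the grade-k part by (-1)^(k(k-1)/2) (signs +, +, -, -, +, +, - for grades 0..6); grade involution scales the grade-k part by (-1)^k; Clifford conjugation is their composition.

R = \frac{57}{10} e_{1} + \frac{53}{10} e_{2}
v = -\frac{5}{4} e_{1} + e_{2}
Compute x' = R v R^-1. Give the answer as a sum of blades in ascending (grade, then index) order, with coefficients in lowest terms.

~R = \frac{57}{10} e_{1} + \frac{53}{10} e_{2}, and R ~R = \frac{22}{5}, so R^-1 = ~R / (\frac{22}{5}).
R v = -\frac{497}{40} + \frac{493}{40} e_{12}
Answer: -\frac{27229}{880} e_{1} - \frac{27221}{880} e_{2}


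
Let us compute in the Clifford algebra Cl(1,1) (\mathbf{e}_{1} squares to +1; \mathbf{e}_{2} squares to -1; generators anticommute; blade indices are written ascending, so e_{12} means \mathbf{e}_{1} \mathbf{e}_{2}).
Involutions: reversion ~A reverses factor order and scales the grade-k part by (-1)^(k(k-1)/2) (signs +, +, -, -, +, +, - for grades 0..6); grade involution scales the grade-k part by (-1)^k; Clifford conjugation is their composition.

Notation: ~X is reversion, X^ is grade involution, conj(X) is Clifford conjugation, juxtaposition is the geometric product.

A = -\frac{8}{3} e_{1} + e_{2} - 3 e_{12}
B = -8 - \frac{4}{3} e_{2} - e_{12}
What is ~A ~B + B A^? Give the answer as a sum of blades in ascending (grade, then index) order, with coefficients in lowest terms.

first term: \frac{13}{3} + \frac{79}{3} e_{1} - \frac{32}{3} e_{2} - \frac{184}{9} e_{12}
second term: \frac{5}{3} - \frac{55}{3} e_{1} + \frac{32}{3} e_{2} + \frac{248}{9} e_{12}
Answer: 6 + 8 e_{1} + \frac{64}{9} e_{12}


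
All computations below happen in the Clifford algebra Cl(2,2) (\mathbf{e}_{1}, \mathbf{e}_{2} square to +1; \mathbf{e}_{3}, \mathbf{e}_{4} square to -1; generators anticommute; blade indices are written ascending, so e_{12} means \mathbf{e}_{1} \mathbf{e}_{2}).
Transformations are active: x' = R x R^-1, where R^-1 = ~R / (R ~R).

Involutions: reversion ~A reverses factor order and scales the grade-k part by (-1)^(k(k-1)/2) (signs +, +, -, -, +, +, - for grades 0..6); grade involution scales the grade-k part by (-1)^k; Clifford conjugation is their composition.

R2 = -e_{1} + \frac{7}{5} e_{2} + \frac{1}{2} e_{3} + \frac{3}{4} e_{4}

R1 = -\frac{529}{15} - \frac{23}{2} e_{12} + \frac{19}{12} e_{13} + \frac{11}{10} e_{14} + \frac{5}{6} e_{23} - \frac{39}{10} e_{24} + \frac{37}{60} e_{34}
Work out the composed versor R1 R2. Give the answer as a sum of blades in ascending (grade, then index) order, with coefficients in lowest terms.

Distribute over the terms of R2 (each basis-blade product reordered to ascending indices, repeated generators contracted through their squares):
R1 (-e_{1}) = \frac{529}{15} e_{1} - \frac{23}{2} e_{2} + \frac{19}{12} e_{3} + \frac{11}{10} e_{4} - \frac{5}{6} e_{123} + \frac{39}{10} e_{124} - \frac{37}{60} e_{134}
R1 (\frac{7}{5} e_{2}) = -\frac{161}{10} e_{1} - \frac{3703}{75} e_{2} - \frac{7}{6} e_{3} + \frac{273}{50} e_{4} - \frac{133}{60} e_{123} - \frac{77}{50} e_{124} + \frac{259}{300} e_{234}
R1 (\frac{1}{2} e_{3}) = -\frac{19}{24} e_{1} - \frac{5}{12} e_{2} - \frac{529}{30} e_{3} + \frac{37}{120} e_{4} - \frac{23}{4} e_{123} - \frac{11}{20} e_{134} + \frac{39}{20} e_{234}
R1 (\frac{3}{4} e_{4}) = -\frac{33}{40} e_{1} + \frac{117}{40} e_{2} - \frac{37}{80} e_{3} - \frac{529}{20} e_{4} - \frac{69}{8} e_{124} + \frac{19}{16} e_{134} + \frac{5}{8} e_{234}
Summing the partial products and collecting blades:
Answer: \frac{351}{20} e_{1} - \frac{11673}{200} e_{2} - \frac{4243}{240} e_{3} - \frac{11749}{600} e_{4} - \frac{44}{5} e_{123} - \frac{1253}{200} e_{124} + \frac{1}{48} e_{134} + \frac{2063}{600} e_{234}


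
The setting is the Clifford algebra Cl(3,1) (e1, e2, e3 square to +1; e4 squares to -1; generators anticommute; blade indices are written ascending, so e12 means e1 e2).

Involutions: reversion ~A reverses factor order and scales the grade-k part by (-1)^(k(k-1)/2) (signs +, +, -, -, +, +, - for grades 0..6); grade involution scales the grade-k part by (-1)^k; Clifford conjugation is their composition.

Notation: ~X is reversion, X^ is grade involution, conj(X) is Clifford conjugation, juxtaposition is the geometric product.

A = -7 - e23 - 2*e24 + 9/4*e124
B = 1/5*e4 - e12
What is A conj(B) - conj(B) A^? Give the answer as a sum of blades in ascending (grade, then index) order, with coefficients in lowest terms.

first term: -2/5*e2 - 17/20*e4 - 131/20*e12 + e13 + 2*e14 + 1/5*e234
second term: 2/5*e2 + 73/20*e4 - 149/20*e12 - e13 - 2*e14 + 1/5*e234
Answer: -4/5*e2 - 9/2*e4 + 9/10*e12 + 2*e13 + 4*e14


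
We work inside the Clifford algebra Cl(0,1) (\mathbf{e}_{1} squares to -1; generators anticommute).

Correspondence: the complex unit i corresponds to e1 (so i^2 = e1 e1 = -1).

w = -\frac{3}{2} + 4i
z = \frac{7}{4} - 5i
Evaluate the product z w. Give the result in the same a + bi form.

In blades: z = \frac{7}{4} - 5 e_{1}, w = -\frac{3}{2} + 4 e_{1}.
Distribute z over w term by term (generator squares from the signature, products reordered to ascending indices): (\frac{7}{4})*w = -\frac{21}{8} + 7 e_{1}; (-5 e_{1})*w = 20 + \frac{15}{2} e_{1}.
Sum: \frac{139}{8} + \frac{29}{2} e_{1}; translating back through the correspondence:
Answer: \frac{139}{8} + \frac{29}{2}i
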